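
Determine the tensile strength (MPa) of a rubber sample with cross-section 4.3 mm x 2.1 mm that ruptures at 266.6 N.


Area = width * thickness = 4.3 * 2.1 = 9.03 mm^2
TS = force / area = 266.6 / 9.03 = 29.52 MPa

29.52 MPa


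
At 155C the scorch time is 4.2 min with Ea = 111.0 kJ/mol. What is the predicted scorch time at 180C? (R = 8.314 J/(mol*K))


Convert temperatures: T1 = 155 + 273.15 = 428.15 K, T2 = 180 + 273.15 = 453.15 K
ts2_new = 4.2 * exp(111000 / 8.314 * (1/453.15 - 1/428.15))
1/T2 - 1/T1 = -1.2886e-04
ts2_new = 0.75 min

0.75 min


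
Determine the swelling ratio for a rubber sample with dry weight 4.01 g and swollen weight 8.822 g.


Q = W_swollen / W_dry
Q = 8.822 / 4.01
Q = 2.2

Q = 2.2


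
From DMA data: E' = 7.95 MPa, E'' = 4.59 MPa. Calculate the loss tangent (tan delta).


tan delta = E'' / E'
= 4.59 / 7.95
= 0.5774

tan delta = 0.5774


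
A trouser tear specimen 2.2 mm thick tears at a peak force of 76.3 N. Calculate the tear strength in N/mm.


Tear strength = force / thickness
= 76.3 / 2.2
= 34.68 N/mm

34.68 N/mm


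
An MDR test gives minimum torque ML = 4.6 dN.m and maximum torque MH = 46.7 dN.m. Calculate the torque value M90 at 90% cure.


M90 = ML + 0.9 * (MH - ML)
M90 = 4.6 + 0.9 * (46.7 - 4.6)
M90 = 4.6 + 0.9 * 42.1
M90 = 42.49 dN.m

42.49 dN.m


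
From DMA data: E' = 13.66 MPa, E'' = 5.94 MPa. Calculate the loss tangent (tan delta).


tan delta = E'' / E'
= 5.94 / 13.66
= 0.4348

tan delta = 0.4348


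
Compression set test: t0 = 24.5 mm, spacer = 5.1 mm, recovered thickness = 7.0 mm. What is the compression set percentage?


CS = (t0 - recovered) / (t0 - ts) * 100
= (24.5 - 7.0) / (24.5 - 5.1) * 100
= 17.5 / 19.4 * 100
= 90.2%

90.2%


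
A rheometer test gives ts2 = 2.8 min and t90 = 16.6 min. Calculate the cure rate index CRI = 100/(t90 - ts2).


CRI = 100 / (t90 - ts2)
= 100 / (16.6 - 2.8)
= 100 / 13.8
= 7.25 min^-1

7.25 min^-1


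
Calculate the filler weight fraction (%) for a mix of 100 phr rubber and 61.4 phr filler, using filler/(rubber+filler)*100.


Filler % = filler / (rubber + filler) * 100
= 61.4 / (100 + 61.4) * 100
= 61.4 / 161.4 * 100
= 38.04%

38.04%


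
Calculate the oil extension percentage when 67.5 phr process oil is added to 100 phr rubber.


Oil % = oil / (100 + oil) * 100
= 67.5 / (100 + 67.5) * 100
= 67.5 / 167.5 * 100
= 40.3%

40.3%


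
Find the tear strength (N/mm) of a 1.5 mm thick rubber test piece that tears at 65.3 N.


Tear strength = force / thickness
= 65.3 / 1.5
= 43.53 N/mm

43.53 N/mm


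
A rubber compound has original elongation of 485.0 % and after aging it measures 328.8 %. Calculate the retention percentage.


Retention = aged / original * 100
= 328.8 / 485.0 * 100
= 67.8%

67.8%


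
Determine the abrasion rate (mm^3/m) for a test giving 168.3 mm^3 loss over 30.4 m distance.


Rate = volume_loss / distance
= 168.3 / 30.4
= 5.536 mm^3/m

5.536 mm^3/m


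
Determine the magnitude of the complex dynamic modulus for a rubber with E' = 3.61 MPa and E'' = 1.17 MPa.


|E*| = sqrt(E'^2 + E''^2)
= sqrt(3.61^2 + 1.17^2)
= sqrt(13.0321 + 1.3689)
= 3.795 MPa

3.795 MPa


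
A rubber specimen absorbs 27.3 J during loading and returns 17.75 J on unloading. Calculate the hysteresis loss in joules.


Hysteresis loss = loading - unloading
= 27.3 - 17.75
= 9.55 J

9.55 J


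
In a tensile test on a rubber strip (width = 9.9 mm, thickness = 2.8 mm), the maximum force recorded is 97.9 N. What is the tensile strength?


Area = width * thickness = 9.9 * 2.8 = 27.72 mm^2
TS = force / area = 97.9 / 27.72 = 3.53 MPa

3.53 MPa


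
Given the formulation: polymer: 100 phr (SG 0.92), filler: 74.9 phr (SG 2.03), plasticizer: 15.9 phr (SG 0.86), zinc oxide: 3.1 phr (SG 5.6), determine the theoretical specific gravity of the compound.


Sum of weights = 193.9
Volume contributions:
  polymer: 100/0.92 = 108.6957
  filler: 74.9/2.03 = 36.8966
  plasticizer: 15.9/0.86 = 18.4884
  zinc oxide: 3.1/5.6 = 0.5536
Sum of volumes = 164.6341
SG = 193.9 / 164.6341 = 1.178

SG = 1.178


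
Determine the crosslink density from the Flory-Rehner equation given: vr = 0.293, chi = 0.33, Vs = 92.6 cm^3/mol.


ln(1 - vr) = ln(1 - 0.293) = -0.3467
Numerator = -((-0.3467) + 0.293 + 0.33 * 0.293^2) = 0.0254
Denominator = 92.6 * (0.293^(1/3) - 0.293/2) = 47.9377
nu = 0.0254 / 47.9377 = 5.2974e-04 mol/cm^3

5.2974e-04 mol/cm^3


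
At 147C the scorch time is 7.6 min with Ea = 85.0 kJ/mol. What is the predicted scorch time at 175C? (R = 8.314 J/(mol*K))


Convert temperatures: T1 = 147 + 273.15 = 420.15 K, T2 = 175 + 273.15 = 448.15 K
ts2_new = 7.6 * exp(85000 / 8.314 * (1/448.15 - 1/420.15))
1/T2 - 1/T1 = -1.4871e-04
ts2_new = 1.66 min

1.66 min


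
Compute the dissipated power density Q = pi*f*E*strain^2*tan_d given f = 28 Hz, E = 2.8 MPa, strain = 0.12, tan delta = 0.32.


Q = pi * f * E * strain^2 * tan_d
= pi * 28 * 2.8 * 0.12^2 * 0.32
= pi * 28 * 2.8 * 0.0144 * 0.32
= 1.1350

Q = 1.1350


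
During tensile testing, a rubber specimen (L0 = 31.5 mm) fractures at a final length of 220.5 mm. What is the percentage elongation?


Elongation = (Lf - L0) / L0 * 100
= (220.5 - 31.5) / 31.5 * 100
= 189.0 / 31.5 * 100
= 600.0%

600.0%


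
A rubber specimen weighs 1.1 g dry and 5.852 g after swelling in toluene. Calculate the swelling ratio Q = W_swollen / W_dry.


Q = W_swollen / W_dry
Q = 5.852 / 1.1
Q = 5.32

Q = 5.32


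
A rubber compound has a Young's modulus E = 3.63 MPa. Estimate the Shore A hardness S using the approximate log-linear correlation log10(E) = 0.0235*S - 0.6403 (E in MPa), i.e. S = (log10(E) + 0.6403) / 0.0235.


log10(E) = 0.0235*S - 0.6403  =>  S = (log10(E) + 0.6403) / 0.0235
log10(3.63) = 0.559907
S = (0.559907 + 0.6403) / 0.0235 = 1.200207 / 0.0235
S = 51.1

Shore A = 51.1


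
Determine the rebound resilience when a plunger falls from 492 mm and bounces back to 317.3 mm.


Resilience = h_rebound / h_drop * 100
= 317.3 / 492 * 100
= 64.5%

64.5%


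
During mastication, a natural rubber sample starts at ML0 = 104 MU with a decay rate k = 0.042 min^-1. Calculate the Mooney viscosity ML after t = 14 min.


ML = ML0 * exp(-k * t)
ML = 104 * exp(-0.042 * 14)
ML = 104 * 0.5554
ML = 57.77 MU

57.77 MU


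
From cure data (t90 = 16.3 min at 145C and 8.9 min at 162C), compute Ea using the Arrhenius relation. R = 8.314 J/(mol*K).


T1 = 418.15 K, T2 = 435.15 K
1/T1 - 1/T2 = 9.3428e-05
ln(t1/t2) = ln(16.3/8.9) = 0.6051
Ea = 8.314 * 0.6051 / 9.3428e-05 = 53847.9616 J/mol
Ea = 53.85 kJ/mol

53.85 kJ/mol


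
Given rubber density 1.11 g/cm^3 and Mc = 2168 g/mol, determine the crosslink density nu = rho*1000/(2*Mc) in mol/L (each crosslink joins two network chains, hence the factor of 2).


nu = rho * 1000 / (2 * Mc)
nu = 1.11 * 1000 / (2 * 2168)
nu = 1110.0 / 4336
nu = 0.2560 mol/L

0.2560 mol/L


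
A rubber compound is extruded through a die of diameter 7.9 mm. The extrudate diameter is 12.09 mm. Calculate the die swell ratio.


Die swell ratio = D_extrudate / D_die
= 12.09 / 7.9
= 1.53

Die swell = 1.53


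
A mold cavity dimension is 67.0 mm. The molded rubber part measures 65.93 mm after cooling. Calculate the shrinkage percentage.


Shrinkage = (mold - part) / mold * 100
= (67.0 - 65.93) / 67.0 * 100
= 1.07 / 67.0 * 100
= 1.6%

1.6%


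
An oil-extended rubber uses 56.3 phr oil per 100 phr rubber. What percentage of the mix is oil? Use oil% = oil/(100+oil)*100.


Oil % = oil / (100 + oil) * 100
= 56.3 / (100 + 56.3) * 100
= 56.3 / 156.3 * 100
= 36.02%

36.02%


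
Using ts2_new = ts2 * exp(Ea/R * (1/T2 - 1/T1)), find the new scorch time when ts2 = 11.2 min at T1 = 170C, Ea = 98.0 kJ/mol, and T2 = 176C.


Convert temperatures: T1 = 170 + 273.15 = 443.15 K, T2 = 176 + 273.15 = 449.15 K
ts2_new = 11.2 * exp(98000 / 8.314 * (1/449.15 - 1/443.15))
1/T2 - 1/T1 = -3.0145e-05
ts2_new = 7.85 min

7.85 min


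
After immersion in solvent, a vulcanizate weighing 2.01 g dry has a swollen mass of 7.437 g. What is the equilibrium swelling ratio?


Q = W_swollen / W_dry
Q = 7.437 / 2.01
Q = 3.7

Q = 3.7


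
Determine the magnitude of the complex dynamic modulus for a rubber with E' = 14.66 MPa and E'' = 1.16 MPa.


|E*| = sqrt(E'^2 + E''^2)
= sqrt(14.66^2 + 1.16^2)
= sqrt(214.9156 + 1.3456)
= 14.706 MPa

14.706 MPa


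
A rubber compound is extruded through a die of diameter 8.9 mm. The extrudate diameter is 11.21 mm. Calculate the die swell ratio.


Die swell ratio = D_extrudate / D_die
= 11.21 / 8.9
= 1.26

Die swell = 1.26


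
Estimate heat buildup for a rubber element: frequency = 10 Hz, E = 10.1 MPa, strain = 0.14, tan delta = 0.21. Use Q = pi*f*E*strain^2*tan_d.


Q = pi * f * E * strain^2 * tan_d
= pi * 10 * 10.1 * 0.14^2 * 0.21
= pi * 10 * 10.1 * 0.0196 * 0.21
= 1.3060

Q = 1.3060


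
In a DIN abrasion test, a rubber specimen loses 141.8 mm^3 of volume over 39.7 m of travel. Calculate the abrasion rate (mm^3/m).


Rate = volume_loss / distance
= 141.8 / 39.7
= 3.572 mm^3/m

3.572 mm^3/m


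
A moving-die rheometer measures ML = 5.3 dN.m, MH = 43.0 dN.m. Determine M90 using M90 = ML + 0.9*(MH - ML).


M90 = ML + 0.9 * (MH - ML)
M90 = 5.3 + 0.9 * (43.0 - 5.3)
M90 = 5.3 + 0.9 * 37.7
M90 = 39.23 dN.m

39.23 dN.m


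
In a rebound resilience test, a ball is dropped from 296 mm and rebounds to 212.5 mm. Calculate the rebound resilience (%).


Resilience = h_rebound / h_drop * 100
= 212.5 / 296 * 100
= 71.8%

71.8%


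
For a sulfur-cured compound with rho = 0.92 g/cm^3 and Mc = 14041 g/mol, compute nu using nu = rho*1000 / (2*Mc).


nu = rho * 1000 / (2 * Mc)
nu = 0.92 * 1000 / (2 * 14041)
nu = 920.0 / 28082
nu = 0.0328 mol/L

0.0328 mol/L


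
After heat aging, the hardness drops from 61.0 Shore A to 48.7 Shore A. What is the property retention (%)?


Retention = aged / original * 100
= 48.7 / 61.0 * 100
= 79.8%

79.8%


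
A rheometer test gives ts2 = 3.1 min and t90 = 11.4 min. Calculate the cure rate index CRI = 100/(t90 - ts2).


CRI = 100 / (t90 - ts2)
= 100 / (11.4 - 3.1)
= 100 / 8.3
= 12.05 min^-1

12.05 min^-1


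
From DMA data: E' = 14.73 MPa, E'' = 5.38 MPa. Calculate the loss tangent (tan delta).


tan delta = E'' / E'
= 5.38 / 14.73
= 0.3652

tan delta = 0.3652


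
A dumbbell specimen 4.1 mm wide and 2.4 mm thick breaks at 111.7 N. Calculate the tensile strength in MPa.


Area = width * thickness = 4.1 * 2.4 = 9.84 mm^2
TS = force / area = 111.7 / 9.84 = 11.35 MPa

11.35 MPa


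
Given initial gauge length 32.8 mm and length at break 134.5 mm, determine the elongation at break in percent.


Elongation = (Lf - L0) / L0 * 100
= (134.5 - 32.8) / 32.8 * 100
= 101.7 / 32.8 * 100
= 310.1%

310.1%


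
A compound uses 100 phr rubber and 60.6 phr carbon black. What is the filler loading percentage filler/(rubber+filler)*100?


Filler % = filler / (rubber + filler) * 100
= 60.6 / (100 + 60.6) * 100
= 60.6 / 160.6 * 100
= 37.73%

37.73%


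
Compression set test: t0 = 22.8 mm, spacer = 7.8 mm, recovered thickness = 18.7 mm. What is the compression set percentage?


CS = (t0 - recovered) / (t0 - ts) * 100
= (22.8 - 18.7) / (22.8 - 7.8) * 100
= 4.1 / 15.0 * 100
= 27.3%

27.3%


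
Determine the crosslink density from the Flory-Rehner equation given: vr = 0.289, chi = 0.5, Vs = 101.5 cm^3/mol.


ln(1 - vr) = ln(1 - 0.289) = -0.3411
Numerator = -((-0.3411) + 0.289 + 0.5 * 0.289^2) = 0.0103
Denominator = 101.5 * (0.289^(1/3) - 0.289/2) = 52.4399
nu = 0.0103 / 52.4399 = 1.9684e-04 mol/cm^3

1.9684e-04 mol/cm^3


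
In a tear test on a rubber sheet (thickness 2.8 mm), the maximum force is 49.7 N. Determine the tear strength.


Tear strength = force / thickness
= 49.7 / 2.8
= 17.75 N/mm

17.75 N/mm


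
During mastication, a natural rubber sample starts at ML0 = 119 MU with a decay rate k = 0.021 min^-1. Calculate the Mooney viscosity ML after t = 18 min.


ML = ML0 * exp(-k * t)
ML = 119 * exp(-0.021 * 18)
ML = 119 * 0.6852
ML = 81.54 MU

81.54 MU


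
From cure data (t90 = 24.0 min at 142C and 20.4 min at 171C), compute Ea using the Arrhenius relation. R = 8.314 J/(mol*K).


T1 = 415.15 K, T2 = 444.15 K
1/T1 - 1/T2 = 1.5728e-04
ln(t1/t2) = ln(24.0/20.4) = 0.1625
Ea = 8.314 * 0.1625 / 1.5728e-04 = 8591.1378 J/mol
Ea = 8.59 kJ/mol

8.59 kJ/mol


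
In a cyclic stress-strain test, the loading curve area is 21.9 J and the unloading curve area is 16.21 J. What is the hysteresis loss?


Hysteresis loss = loading - unloading
= 21.9 - 16.21
= 5.69 J

5.69 J


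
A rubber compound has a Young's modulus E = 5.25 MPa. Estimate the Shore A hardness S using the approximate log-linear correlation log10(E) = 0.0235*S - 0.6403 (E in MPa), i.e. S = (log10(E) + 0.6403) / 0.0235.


log10(E) = 0.0235*S - 0.6403  =>  S = (log10(E) + 0.6403) / 0.0235
log10(5.25) = 0.720159
S = (0.720159 + 0.6403) / 0.0235 = 1.360459 / 0.0235
S = 57.9

Shore A = 57.9


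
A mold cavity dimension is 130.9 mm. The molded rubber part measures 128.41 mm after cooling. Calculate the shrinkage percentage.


Shrinkage = (mold - part) / mold * 100
= (130.9 - 128.41) / 130.9 * 100
= 2.49 / 130.9 * 100
= 1.9%

1.9%


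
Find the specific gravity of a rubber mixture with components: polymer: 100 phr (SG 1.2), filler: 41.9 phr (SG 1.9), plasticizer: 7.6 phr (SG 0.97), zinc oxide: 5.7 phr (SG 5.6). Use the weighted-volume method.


Sum of weights = 155.2
Volume contributions:
  polymer: 100/1.2 = 83.3333
  filler: 41.9/1.9 = 22.0526
  plasticizer: 7.6/0.97 = 7.8351
  zinc oxide: 5.7/5.6 = 1.0179
Sum of volumes = 114.2389
SG = 155.2 / 114.2389 = 1.359

SG = 1.359


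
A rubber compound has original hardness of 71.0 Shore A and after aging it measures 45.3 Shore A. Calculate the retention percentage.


Retention = aged / original * 100
= 45.3 / 71.0 * 100
= 63.8%

63.8%


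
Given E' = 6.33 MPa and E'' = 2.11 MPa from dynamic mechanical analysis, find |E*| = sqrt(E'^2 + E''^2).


|E*| = sqrt(E'^2 + E''^2)
= sqrt(6.33^2 + 2.11^2)
= sqrt(40.0689 + 4.4521)
= 6.672 MPa

6.672 MPa


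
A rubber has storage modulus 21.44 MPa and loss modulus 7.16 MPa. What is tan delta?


tan delta = E'' / E'
= 7.16 / 21.44
= 0.334

tan delta = 0.334


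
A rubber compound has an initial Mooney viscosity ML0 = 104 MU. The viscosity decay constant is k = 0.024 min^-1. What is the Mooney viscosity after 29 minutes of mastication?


ML = ML0 * exp(-k * t)
ML = 104 * exp(-0.024 * 29)
ML = 104 * 0.4986
ML = 51.85 MU

51.85 MU


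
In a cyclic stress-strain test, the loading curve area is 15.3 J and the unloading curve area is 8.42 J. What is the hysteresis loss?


Hysteresis loss = loading - unloading
= 15.3 - 8.42
= 6.88 J

6.88 J


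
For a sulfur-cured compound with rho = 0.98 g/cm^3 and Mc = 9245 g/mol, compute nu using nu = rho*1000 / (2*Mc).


nu = rho * 1000 / (2 * Mc)
nu = 0.98 * 1000 / (2 * 9245)
nu = 980.0 / 18490
nu = 0.0530 mol/L

0.0530 mol/L


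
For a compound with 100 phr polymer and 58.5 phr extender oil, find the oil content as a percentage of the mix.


Oil % = oil / (100 + oil) * 100
= 58.5 / (100 + 58.5) * 100
= 58.5 / 158.5 * 100
= 36.91%

36.91%


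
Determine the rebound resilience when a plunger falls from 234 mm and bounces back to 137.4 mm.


Resilience = h_rebound / h_drop * 100
= 137.4 / 234 * 100
= 58.7%

58.7%


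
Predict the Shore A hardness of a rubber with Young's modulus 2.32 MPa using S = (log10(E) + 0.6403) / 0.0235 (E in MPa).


log10(E) = 0.0235*S - 0.6403  =>  S = (log10(E) + 0.6403) / 0.0235
log10(2.32) = 0.365488
S = (0.365488 + 0.6403) / 0.0235 = 1.005788 / 0.0235
S = 42.8

Shore A = 42.8


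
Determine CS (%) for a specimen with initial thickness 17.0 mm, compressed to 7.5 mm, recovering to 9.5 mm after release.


CS = (t0 - recovered) / (t0 - ts) * 100
= (17.0 - 9.5) / (17.0 - 7.5) * 100
= 7.5 / 9.5 * 100
= 78.9%

78.9%


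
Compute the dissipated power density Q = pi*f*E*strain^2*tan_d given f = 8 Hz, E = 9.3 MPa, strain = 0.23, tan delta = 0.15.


Q = pi * f * E * strain^2 * tan_d
= pi * 8 * 9.3 * 0.23^2 * 0.15
= pi * 8 * 9.3 * 0.0529 * 0.15
= 1.8547

Q = 1.8547


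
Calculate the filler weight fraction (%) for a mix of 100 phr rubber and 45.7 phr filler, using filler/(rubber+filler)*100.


Filler % = filler / (rubber + filler) * 100
= 45.7 / (100 + 45.7) * 100
= 45.7 / 145.7 * 100
= 31.37%

31.37%


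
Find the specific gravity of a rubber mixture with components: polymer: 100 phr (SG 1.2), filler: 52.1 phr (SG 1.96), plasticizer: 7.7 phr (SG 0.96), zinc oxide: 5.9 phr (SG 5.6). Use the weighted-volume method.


Sum of weights = 165.7
Volume contributions:
  polymer: 100/1.2 = 83.3333
  filler: 52.1/1.96 = 26.5816
  plasticizer: 7.7/0.96 = 8.0208
  zinc oxide: 5.9/5.6 = 1.0536
Sum of volumes = 118.9894
SG = 165.7 / 118.9894 = 1.393

SG = 1.393


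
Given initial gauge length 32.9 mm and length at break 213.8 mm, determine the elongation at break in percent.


Elongation = (Lf - L0) / L0 * 100
= (213.8 - 32.9) / 32.9 * 100
= 180.9 / 32.9 * 100
= 549.8%

549.8%


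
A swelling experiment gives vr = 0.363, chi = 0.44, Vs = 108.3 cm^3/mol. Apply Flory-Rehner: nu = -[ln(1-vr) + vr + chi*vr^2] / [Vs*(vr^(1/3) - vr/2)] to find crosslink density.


ln(1 - vr) = ln(1 - 0.363) = -0.4510
Numerator = -((-0.4510) + 0.363 + 0.44 * 0.363^2) = 0.0300
Denominator = 108.3 * (0.363^(1/3) - 0.363/2) = 57.5993
nu = 0.0300 / 57.5993 = 5.2097e-04 mol/cm^3

5.2097e-04 mol/cm^3


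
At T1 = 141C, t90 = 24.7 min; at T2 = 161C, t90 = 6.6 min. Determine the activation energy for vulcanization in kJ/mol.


T1 = 414.15 K, T2 = 434.15 K
1/T1 - 1/T2 = 1.1123e-04
ln(t1/t2) = ln(24.7/6.6) = 1.3197
Ea = 8.314 * 1.3197 / 1.1123e-04 = 98642.4312 J/mol
Ea = 98.64 kJ/mol

98.64 kJ/mol


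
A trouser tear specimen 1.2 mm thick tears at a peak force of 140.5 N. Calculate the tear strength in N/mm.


Tear strength = force / thickness
= 140.5 / 1.2
= 117.08 N/mm

117.08 N/mm


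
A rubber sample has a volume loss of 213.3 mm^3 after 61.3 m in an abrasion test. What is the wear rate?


Rate = volume_loss / distance
= 213.3 / 61.3
= 3.48 mm^3/m

3.48 mm^3/m


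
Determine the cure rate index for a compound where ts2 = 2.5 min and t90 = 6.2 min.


CRI = 100 / (t90 - ts2)
= 100 / (6.2 - 2.5)
= 100 / 3.7
= 27.03 min^-1

27.03 min^-1


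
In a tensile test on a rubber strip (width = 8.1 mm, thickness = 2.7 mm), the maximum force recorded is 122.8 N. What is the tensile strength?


Area = width * thickness = 8.1 * 2.7 = 21.87 mm^2
TS = force / area = 122.8 / 21.87 = 5.61 MPa

5.61 MPa


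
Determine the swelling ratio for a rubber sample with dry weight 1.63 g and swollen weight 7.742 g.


Q = W_swollen / W_dry
Q = 7.742 / 1.63
Q = 4.75

Q = 4.75


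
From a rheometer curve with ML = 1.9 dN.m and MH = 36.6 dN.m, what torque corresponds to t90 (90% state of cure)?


M90 = ML + 0.9 * (MH - ML)
M90 = 1.9 + 0.9 * (36.6 - 1.9)
M90 = 1.9 + 0.9 * 34.7
M90 = 33.13 dN.m

33.13 dN.m


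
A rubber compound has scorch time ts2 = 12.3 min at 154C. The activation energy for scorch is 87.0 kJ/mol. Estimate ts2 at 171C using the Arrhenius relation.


Convert temperatures: T1 = 154 + 273.15 = 427.15 K, T2 = 171 + 273.15 = 444.15 K
ts2_new = 12.3 * exp(87000 / 8.314 * (1/444.15 - 1/427.15))
1/T2 - 1/T1 = -8.9606e-05
ts2_new = 4.82 min

4.82 min


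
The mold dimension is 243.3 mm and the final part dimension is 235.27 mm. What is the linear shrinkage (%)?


Shrinkage = (mold - part) / mold * 100
= (243.3 - 235.27) / 243.3 * 100
= 8.03 / 243.3 * 100
= 3.3%

3.3%


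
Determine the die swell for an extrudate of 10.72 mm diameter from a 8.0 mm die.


Die swell ratio = D_extrudate / D_die
= 10.72 / 8.0
= 1.34

Die swell = 1.34


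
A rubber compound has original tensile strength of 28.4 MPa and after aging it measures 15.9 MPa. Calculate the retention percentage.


Retention = aged / original * 100
= 15.9 / 28.4 * 100
= 56.0%

56.0%


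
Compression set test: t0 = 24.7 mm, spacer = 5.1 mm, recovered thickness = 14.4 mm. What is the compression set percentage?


CS = (t0 - recovered) / (t0 - ts) * 100
= (24.7 - 14.4) / (24.7 - 5.1) * 100
= 10.3 / 19.6 * 100
= 52.6%

52.6%


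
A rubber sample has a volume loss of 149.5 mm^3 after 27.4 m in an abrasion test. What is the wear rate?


Rate = volume_loss / distance
= 149.5 / 27.4
= 5.456 mm^3/m

5.456 mm^3/m


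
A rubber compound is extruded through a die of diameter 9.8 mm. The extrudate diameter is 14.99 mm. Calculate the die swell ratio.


Die swell ratio = D_extrudate / D_die
= 14.99 / 9.8
= 1.53

Die swell = 1.53


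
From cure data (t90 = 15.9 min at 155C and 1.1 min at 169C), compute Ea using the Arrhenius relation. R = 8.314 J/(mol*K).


T1 = 428.15 K, T2 = 442.15 K
1/T1 - 1/T2 = 7.3954e-05
ln(t1/t2) = ln(15.9/1.1) = 2.6710
Ea = 8.314 * 2.6710 / 7.3954e-05 = 300277.5765 J/mol
Ea = 300.28 kJ/mol

300.28 kJ/mol


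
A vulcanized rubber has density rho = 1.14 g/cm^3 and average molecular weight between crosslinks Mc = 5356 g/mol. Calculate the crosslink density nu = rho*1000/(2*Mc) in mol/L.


nu = rho * 1000 / (2 * Mc)
nu = 1.14 * 1000 / (2 * 5356)
nu = 1140.0 / 10712
nu = 0.1064 mol/L

0.1064 mol/L


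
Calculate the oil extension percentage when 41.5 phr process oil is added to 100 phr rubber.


Oil % = oil / (100 + oil) * 100
= 41.5 / (100 + 41.5) * 100
= 41.5 / 141.5 * 100
= 29.33%

29.33%


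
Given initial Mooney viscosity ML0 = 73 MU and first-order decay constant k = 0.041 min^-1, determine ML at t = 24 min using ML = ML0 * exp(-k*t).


ML = ML0 * exp(-k * t)
ML = 73 * exp(-0.041 * 24)
ML = 73 * 0.3738
ML = 27.29 MU

27.29 MU


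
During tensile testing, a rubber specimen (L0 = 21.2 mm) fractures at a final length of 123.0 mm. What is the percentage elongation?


Elongation = (Lf - L0) / L0 * 100
= (123.0 - 21.2) / 21.2 * 100
= 101.8 / 21.2 * 100
= 480.2%

480.2%


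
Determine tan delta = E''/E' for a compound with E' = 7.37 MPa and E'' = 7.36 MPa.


tan delta = E'' / E'
= 7.36 / 7.37
= 0.9986

tan delta = 0.9986


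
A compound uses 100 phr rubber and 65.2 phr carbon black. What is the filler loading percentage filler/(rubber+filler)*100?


Filler % = filler / (rubber + filler) * 100
= 65.2 / (100 + 65.2) * 100
= 65.2 / 165.2 * 100
= 39.47%

39.47%


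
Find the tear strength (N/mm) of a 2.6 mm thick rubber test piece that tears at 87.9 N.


Tear strength = force / thickness
= 87.9 / 2.6
= 33.81 N/mm

33.81 N/mm


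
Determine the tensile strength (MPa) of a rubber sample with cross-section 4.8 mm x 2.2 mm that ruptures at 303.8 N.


Area = width * thickness = 4.8 * 2.2 = 10.56 mm^2
TS = force / area = 303.8 / 10.56 = 28.77 MPa

28.77 MPa


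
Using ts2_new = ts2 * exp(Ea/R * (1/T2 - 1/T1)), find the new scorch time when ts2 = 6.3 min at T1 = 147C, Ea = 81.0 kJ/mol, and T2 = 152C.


Convert temperatures: T1 = 147 + 273.15 = 420.15 K, T2 = 152 + 273.15 = 425.15 K
ts2_new = 6.3 * exp(81000 / 8.314 * (1/425.15 - 1/420.15))
1/T2 - 1/T1 = -2.7991e-05
ts2_new = 4.8 min

4.8 min


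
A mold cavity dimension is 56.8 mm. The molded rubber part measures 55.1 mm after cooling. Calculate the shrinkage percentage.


Shrinkage = (mold - part) / mold * 100
= (56.8 - 55.1) / 56.8 * 100
= 1.7 / 56.8 * 100
= 2.99%

2.99%


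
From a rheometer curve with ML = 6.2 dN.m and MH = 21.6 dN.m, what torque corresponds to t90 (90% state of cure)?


M90 = ML + 0.9 * (MH - ML)
M90 = 6.2 + 0.9 * (21.6 - 6.2)
M90 = 6.2 + 0.9 * 15.4
M90 = 20.06 dN.m

20.06 dN.m


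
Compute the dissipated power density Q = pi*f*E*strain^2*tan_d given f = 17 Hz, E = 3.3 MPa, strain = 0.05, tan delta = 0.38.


Q = pi * f * E * strain^2 * tan_d
= pi * 17 * 3.3 * 0.05^2 * 0.38
= pi * 17 * 3.3 * 0.0025 * 0.38
= 0.1674

Q = 0.1674


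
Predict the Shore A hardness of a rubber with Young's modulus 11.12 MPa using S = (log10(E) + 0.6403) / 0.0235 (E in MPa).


log10(E) = 0.0235*S - 0.6403  =>  S = (log10(E) + 0.6403) / 0.0235
log10(11.12) = 1.046105
S = (1.046105 + 0.6403) / 0.0235 = 1.686405 / 0.0235
S = 71.8

Shore A = 71.8


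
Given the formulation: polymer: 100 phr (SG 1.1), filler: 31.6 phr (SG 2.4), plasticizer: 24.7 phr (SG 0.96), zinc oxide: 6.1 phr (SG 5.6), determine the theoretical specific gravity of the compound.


Sum of weights = 162.4
Volume contributions:
  polymer: 100/1.1 = 90.9091
  filler: 31.6/2.4 = 13.1667
  plasticizer: 24.7/0.96 = 25.7292
  zinc oxide: 6.1/5.6 = 1.0893
Sum of volumes = 130.8942
SG = 162.4 / 130.8942 = 1.241

SG = 1.241


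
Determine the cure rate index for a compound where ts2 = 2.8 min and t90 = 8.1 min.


CRI = 100 / (t90 - ts2)
= 100 / (8.1 - 2.8)
= 100 / 5.3
= 18.87 min^-1

18.87 min^-1


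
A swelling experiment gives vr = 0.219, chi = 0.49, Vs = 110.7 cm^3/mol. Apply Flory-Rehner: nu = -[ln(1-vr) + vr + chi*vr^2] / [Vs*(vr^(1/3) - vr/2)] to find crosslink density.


ln(1 - vr) = ln(1 - 0.219) = -0.2472
Numerator = -((-0.2472) + 0.219 + 0.49 * 0.219^2) = 0.0047
Denominator = 110.7 * (0.219^(1/3) - 0.219/2) = 54.6044
nu = 0.0047 / 54.6044 = 8.5693e-05 mol/cm^3

8.5693e-05 mol/cm^3


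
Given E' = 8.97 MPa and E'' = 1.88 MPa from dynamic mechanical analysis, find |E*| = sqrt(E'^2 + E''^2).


|E*| = sqrt(E'^2 + E''^2)
= sqrt(8.97^2 + 1.88^2)
= sqrt(80.4609 + 3.5344)
= 9.165 MPa

9.165 MPa


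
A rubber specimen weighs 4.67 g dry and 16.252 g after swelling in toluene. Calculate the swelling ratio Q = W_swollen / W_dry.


Q = W_swollen / W_dry
Q = 16.252 / 4.67
Q = 3.48

Q = 3.48


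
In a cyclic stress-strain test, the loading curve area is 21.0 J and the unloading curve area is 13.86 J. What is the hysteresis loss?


Hysteresis loss = loading - unloading
= 21.0 - 13.86
= 7.14 J

7.14 J


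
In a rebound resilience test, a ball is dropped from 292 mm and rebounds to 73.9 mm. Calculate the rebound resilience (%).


Resilience = h_rebound / h_drop * 100
= 73.9 / 292 * 100
= 25.3%

25.3%


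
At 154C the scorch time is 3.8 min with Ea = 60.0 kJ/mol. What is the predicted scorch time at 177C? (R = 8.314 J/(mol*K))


Convert temperatures: T1 = 154 + 273.15 = 427.15 K, T2 = 177 + 273.15 = 450.15 K
ts2_new = 3.8 * exp(60000 / 8.314 * (1/450.15 - 1/427.15))
1/T2 - 1/T1 = -1.1962e-04
ts2_new = 1.6 min

1.6 min


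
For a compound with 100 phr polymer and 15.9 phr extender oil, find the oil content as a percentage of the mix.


Oil % = oil / (100 + oil) * 100
= 15.9 / (100 + 15.9) * 100
= 15.9 / 115.9 * 100
= 13.72%

13.72%


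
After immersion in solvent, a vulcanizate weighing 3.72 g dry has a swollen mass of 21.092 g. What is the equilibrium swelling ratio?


Q = W_swollen / W_dry
Q = 21.092 / 3.72
Q = 5.67

Q = 5.67


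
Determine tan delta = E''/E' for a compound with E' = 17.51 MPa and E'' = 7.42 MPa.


tan delta = E'' / E'
= 7.42 / 17.51
= 0.4238

tan delta = 0.4238


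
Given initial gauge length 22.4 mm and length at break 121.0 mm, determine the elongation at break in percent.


Elongation = (Lf - L0) / L0 * 100
= (121.0 - 22.4) / 22.4 * 100
= 98.6 / 22.4 * 100
= 440.2%

440.2%


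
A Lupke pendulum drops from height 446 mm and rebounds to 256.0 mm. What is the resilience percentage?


Resilience = h_rebound / h_drop * 100
= 256.0 / 446 * 100
= 57.4%

57.4%


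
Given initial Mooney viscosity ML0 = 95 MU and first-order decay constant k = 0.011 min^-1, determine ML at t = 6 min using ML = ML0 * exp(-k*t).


ML = ML0 * exp(-k * t)
ML = 95 * exp(-0.011 * 6)
ML = 95 * 0.9361
ML = 88.93 MU

88.93 MU


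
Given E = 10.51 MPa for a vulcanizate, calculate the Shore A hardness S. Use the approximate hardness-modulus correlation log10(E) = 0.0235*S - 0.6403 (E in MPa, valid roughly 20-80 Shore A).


log10(E) = 0.0235*S - 0.6403  =>  S = (log10(E) + 0.6403) / 0.0235
log10(10.51) = 1.021603
S = (1.021603 + 0.6403) / 0.0235 = 1.661903 / 0.0235
S = 70.7

Shore A = 70.7


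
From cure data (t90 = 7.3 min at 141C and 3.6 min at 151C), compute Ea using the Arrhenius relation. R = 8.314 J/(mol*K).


T1 = 414.15 K, T2 = 424.15 K
1/T1 - 1/T2 = 5.6928e-05
ln(t1/t2) = ln(7.3/3.6) = 0.7069
Ea = 8.314 * 0.7069 / 5.6928e-05 = 103245.2361 J/mol
Ea = 103.25 kJ/mol

103.25 kJ/mol


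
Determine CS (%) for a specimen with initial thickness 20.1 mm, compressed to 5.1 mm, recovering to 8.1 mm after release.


CS = (t0 - recovered) / (t0 - ts) * 100
= (20.1 - 8.1) / (20.1 - 5.1) * 100
= 12.0 / 15.0 * 100
= 80.0%

80.0%


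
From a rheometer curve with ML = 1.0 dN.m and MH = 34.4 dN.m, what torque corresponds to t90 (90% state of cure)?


M90 = ML + 0.9 * (MH - ML)
M90 = 1.0 + 0.9 * (34.4 - 1.0)
M90 = 1.0 + 0.9 * 33.4
M90 = 31.06 dN.m

31.06 dN.m


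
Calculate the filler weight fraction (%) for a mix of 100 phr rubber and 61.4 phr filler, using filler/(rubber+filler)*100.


Filler % = filler / (rubber + filler) * 100
= 61.4 / (100 + 61.4) * 100
= 61.4 / 161.4 * 100
= 38.04%

38.04%


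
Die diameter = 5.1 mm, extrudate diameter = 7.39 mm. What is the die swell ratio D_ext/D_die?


Die swell ratio = D_extrudate / D_die
= 7.39 / 5.1
= 1.449

Die swell = 1.449


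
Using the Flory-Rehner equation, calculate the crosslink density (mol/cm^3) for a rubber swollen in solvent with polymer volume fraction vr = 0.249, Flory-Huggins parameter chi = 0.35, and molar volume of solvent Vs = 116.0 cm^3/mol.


ln(1 - vr) = ln(1 - 0.249) = -0.2863
Numerator = -((-0.2863) + 0.249 + 0.35 * 0.249^2) = 0.0156
Denominator = 116.0 * (0.249^(1/3) - 0.249/2) = 58.5359
nu = 0.0156 / 58.5359 = 2.6735e-04 mol/cm^3

2.6735e-04 mol/cm^3


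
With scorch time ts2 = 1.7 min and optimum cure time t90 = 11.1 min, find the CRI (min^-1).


CRI = 100 / (t90 - ts2)
= 100 / (11.1 - 1.7)
= 100 / 9.4
= 10.64 min^-1

10.64 min^-1


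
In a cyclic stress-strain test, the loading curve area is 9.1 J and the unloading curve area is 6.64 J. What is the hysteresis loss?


Hysteresis loss = loading - unloading
= 9.1 - 6.64
= 2.46 J

2.46 J


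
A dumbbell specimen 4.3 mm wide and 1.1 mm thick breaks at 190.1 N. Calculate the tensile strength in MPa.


Area = width * thickness = 4.3 * 1.1 = 4.73 mm^2
TS = force / area = 190.1 / 4.73 = 40.19 MPa

40.19 MPa


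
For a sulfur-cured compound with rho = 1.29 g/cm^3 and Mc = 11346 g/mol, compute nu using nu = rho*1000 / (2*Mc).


nu = rho * 1000 / (2 * Mc)
nu = 1.29 * 1000 / (2 * 11346)
nu = 1290.0 / 22692
nu = 0.0568 mol/L

0.0568 mol/L


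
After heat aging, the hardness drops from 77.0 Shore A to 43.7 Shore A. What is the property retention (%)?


Retention = aged / original * 100
= 43.7 / 77.0 * 100
= 56.8%

56.8%


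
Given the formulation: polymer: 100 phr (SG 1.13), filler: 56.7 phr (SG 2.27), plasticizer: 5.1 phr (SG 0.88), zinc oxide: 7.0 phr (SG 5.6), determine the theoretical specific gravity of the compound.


Sum of weights = 168.8
Volume contributions:
  polymer: 100/1.13 = 88.4956
  filler: 56.7/2.27 = 24.9780
  plasticizer: 5.1/0.88 = 5.7955
  zinc oxide: 7.0/5.6 = 1.2500
Sum of volumes = 120.5190
SG = 168.8 / 120.5190 = 1.401

SG = 1.401


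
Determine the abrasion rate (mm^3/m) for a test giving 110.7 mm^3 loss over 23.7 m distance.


Rate = volume_loss / distance
= 110.7 / 23.7
= 4.671 mm^3/m

4.671 mm^3/m


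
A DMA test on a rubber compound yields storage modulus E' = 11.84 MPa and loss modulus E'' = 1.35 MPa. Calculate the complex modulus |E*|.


|E*| = sqrt(E'^2 + E''^2)
= sqrt(11.84^2 + 1.35^2)
= sqrt(140.1856 + 1.8225)
= 11.917 MPa

11.917 MPa


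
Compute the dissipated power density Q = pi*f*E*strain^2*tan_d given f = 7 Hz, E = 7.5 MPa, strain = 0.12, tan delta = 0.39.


Q = pi * f * E * strain^2 * tan_d
= pi * 7 * 7.5 * 0.12^2 * 0.39
= pi * 7 * 7.5 * 0.0144 * 0.39
= 0.9263

Q = 0.9263


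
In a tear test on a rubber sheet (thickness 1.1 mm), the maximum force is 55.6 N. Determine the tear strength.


Tear strength = force / thickness
= 55.6 / 1.1
= 50.55 N/mm

50.55 N/mm


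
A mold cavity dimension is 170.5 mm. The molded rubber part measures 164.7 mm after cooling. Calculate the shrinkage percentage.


Shrinkage = (mold - part) / mold * 100
= (170.5 - 164.7) / 170.5 * 100
= 5.8 / 170.5 * 100
= 3.4%

3.4%


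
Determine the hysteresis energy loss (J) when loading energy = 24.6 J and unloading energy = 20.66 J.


Hysteresis loss = loading - unloading
= 24.6 - 20.66
= 3.94 J

3.94 J


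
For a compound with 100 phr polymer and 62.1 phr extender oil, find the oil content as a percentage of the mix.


Oil % = oil / (100 + oil) * 100
= 62.1 / (100 + 62.1) * 100
= 62.1 / 162.1 * 100
= 38.31%

38.31%


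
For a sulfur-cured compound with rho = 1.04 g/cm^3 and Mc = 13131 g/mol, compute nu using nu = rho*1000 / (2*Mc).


nu = rho * 1000 / (2 * Mc)
nu = 1.04 * 1000 / (2 * 13131)
nu = 1040.0 / 26262
nu = 0.0396 mol/L

0.0396 mol/L


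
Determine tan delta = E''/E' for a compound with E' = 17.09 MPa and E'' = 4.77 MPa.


tan delta = E'' / E'
= 4.77 / 17.09
= 0.2791

tan delta = 0.2791


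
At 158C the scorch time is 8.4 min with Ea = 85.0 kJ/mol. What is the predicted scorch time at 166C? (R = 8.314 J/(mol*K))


Convert temperatures: T1 = 158 + 273.15 = 431.15 K, T2 = 166 + 273.15 = 439.15 K
ts2_new = 8.4 * exp(85000 / 8.314 * (1/439.15 - 1/431.15))
1/T2 - 1/T1 = -4.2252e-05
ts2_new = 5.45 min

5.45 min


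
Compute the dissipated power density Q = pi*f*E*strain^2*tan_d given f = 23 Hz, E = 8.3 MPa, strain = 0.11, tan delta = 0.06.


Q = pi * f * E * strain^2 * tan_d
= pi * 23 * 8.3 * 0.11^2 * 0.06
= pi * 23 * 8.3 * 0.0121 * 0.06
= 0.4354

Q = 0.4354


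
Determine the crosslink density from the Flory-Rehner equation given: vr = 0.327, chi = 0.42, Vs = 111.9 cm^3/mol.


ln(1 - vr) = ln(1 - 0.327) = -0.3960
Numerator = -((-0.3960) + 0.327 + 0.42 * 0.327^2) = 0.0241
Denominator = 111.9 * (0.327^(1/3) - 0.327/2) = 58.7969
nu = 0.0241 / 58.7969 = 4.0988e-04 mol/cm^3

4.0988e-04 mol/cm^3


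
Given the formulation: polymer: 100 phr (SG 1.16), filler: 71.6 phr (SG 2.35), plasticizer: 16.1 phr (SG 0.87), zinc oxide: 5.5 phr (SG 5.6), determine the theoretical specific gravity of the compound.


Sum of weights = 193.2
Volume contributions:
  polymer: 100/1.16 = 86.2069
  filler: 71.6/2.35 = 30.4681
  plasticizer: 16.1/0.87 = 18.5057
  zinc oxide: 5.5/5.6 = 0.9821
Sum of volumes = 136.1629
SG = 193.2 / 136.1629 = 1.419

SG = 1.419


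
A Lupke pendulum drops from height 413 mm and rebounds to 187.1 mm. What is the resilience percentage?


Resilience = h_rebound / h_drop * 100
= 187.1 / 413 * 100
= 45.3%

45.3%


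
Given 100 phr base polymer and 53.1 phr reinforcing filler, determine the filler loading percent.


Filler % = filler / (rubber + filler) * 100
= 53.1 / (100 + 53.1) * 100
= 53.1 / 153.1 * 100
= 34.68%

34.68%


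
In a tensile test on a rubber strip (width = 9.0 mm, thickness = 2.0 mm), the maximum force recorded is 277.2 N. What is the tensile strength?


Area = width * thickness = 9.0 * 2.0 = 18.0 mm^2
TS = force / area = 277.2 / 18.0 = 15.4 MPa

15.4 MPa


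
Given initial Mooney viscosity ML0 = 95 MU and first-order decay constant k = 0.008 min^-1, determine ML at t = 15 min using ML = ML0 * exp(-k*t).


ML = ML0 * exp(-k * t)
ML = 95 * exp(-0.008 * 15)
ML = 95 * 0.8869
ML = 84.26 MU

84.26 MU


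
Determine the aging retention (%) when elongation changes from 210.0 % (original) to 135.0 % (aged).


Retention = aged / original * 100
= 135.0 / 210.0 * 100
= 64.3%

64.3%


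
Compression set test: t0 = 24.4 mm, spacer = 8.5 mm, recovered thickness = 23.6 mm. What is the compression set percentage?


CS = (t0 - recovered) / (t0 - ts) * 100
= (24.4 - 23.6) / (24.4 - 8.5) * 100
= 0.8 / 15.9 * 100
= 5.0%

5.0%


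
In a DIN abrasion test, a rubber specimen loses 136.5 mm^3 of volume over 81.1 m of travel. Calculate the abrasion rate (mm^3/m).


Rate = volume_loss / distance
= 136.5 / 81.1
= 1.683 mm^3/m

1.683 mm^3/m


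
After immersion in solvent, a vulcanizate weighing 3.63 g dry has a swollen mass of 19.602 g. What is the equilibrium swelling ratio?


Q = W_swollen / W_dry
Q = 19.602 / 3.63
Q = 5.4

Q = 5.4


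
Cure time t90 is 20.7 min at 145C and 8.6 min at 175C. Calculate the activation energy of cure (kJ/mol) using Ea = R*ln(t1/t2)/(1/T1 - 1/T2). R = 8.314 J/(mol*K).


T1 = 418.15 K, T2 = 448.15 K
1/T1 - 1/T2 = 1.6009e-04
ln(t1/t2) = ln(20.7/8.6) = 0.8784
Ea = 8.314 * 0.8784 / 1.6009e-04 = 45616.5569 J/mol
Ea = 45.62 kJ/mol

45.62 kJ/mol


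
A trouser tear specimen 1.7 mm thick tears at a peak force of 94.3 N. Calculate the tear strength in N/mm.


Tear strength = force / thickness
= 94.3 / 1.7
= 55.47 N/mm

55.47 N/mm


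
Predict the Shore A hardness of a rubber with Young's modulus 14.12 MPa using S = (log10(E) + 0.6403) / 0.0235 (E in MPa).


log10(E) = 0.0235*S - 0.6403  =>  S = (log10(E) + 0.6403) / 0.0235
log10(14.12) = 1.149835
S = (1.149835 + 0.6403) / 0.0235 = 1.790135 / 0.0235
S = 76.2

Shore A = 76.2


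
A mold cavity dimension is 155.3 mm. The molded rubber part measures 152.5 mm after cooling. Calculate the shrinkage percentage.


Shrinkage = (mold - part) / mold * 100
= (155.3 - 152.5) / 155.3 * 100
= 2.8 / 155.3 * 100
= 1.8%

1.8%


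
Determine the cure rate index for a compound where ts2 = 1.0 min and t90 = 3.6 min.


CRI = 100 / (t90 - ts2)
= 100 / (3.6 - 1.0)
= 100 / 2.6
= 38.46 min^-1

38.46 min^-1


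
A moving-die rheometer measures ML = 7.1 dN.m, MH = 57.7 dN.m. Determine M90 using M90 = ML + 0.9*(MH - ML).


M90 = ML + 0.9 * (MH - ML)
M90 = 7.1 + 0.9 * (57.7 - 7.1)
M90 = 7.1 + 0.9 * 50.6
M90 = 52.64 dN.m

52.64 dN.m


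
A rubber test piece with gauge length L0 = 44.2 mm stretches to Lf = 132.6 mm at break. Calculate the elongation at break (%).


Elongation = (Lf - L0) / L0 * 100
= (132.6 - 44.2) / 44.2 * 100
= 88.4 / 44.2 * 100
= 200.0%

200.0%


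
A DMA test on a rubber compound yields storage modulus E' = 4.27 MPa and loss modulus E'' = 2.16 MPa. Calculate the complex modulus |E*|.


|E*| = sqrt(E'^2 + E''^2)
= sqrt(4.27^2 + 2.16^2)
= sqrt(18.2329 + 4.6656)
= 4.785 MPa

4.785 MPa


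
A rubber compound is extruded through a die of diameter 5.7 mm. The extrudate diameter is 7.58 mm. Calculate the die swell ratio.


Die swell ratio = D_extrudate / D_die
= 7.58 / 5.7
= 1.33

Die swell = 1.33


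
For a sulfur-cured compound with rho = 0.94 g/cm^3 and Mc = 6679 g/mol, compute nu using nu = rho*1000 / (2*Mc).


nu = rho * 1000 / (2 * Mc)
nu = 0.94 * 1000 / (2 * 6679)
nu = 940.0 / 13358
nu = 0.0704 mol/L

0.0704 mol/L


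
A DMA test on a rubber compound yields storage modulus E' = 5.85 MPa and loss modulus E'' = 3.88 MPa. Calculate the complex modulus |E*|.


|E*| = sqrt(E'^2 + E''^2)
= sqrt(5.85^2 + 3.88^2)
= sqrt(34.2225 + 15.0544)
= 7.02 MPa

7.02 MPa


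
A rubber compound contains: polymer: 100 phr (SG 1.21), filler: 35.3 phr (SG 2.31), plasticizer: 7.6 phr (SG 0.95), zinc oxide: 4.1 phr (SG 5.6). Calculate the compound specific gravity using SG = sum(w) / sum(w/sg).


Sum of weights = 147.0
Volume contributions:
  polymer: 100/1.21 = 82.6446
  filler: 35.3/2.31 = 15.2814
  plasticizer: 7.6/0.95 = 8.0000
  zinc oxide: 4.1/5.6 = 0.7321
Sum of volumes = 106.6582
SG = 147.0 / 106.6582 = 1.378

SG = 1.378


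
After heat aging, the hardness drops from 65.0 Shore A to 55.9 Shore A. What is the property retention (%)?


Retention = aged / original * 100
= 55.9 / 65.0 * 100
= 86.0%

86.0%


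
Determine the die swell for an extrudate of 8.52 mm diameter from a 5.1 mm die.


Die swell ratio = D_extrudate / D_die
= 8.52 / 5.1
= 1.671

Die swell = 1.671
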